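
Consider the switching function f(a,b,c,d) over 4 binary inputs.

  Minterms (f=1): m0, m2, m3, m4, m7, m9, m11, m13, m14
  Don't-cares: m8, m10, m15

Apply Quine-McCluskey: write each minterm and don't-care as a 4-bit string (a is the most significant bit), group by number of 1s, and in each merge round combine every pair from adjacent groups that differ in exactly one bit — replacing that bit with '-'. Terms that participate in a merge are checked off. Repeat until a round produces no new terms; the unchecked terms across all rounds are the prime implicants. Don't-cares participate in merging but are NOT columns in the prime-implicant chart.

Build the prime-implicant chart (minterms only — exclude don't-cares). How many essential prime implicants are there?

Round 0: 0000✓ 0010✓ 0011✓ 0100✓ 0111✓ 1000✓ 1001✓ 1010✓ 1011✓ 1101✓ 1110✓ 1111✓
Round 1: -000✓ -010✓ -011✓ -111✓ 0-00 0-11✓ 00-0✓ 001-✓ 1-01✓ 1-10✓ 1-11✓ 10-0✓ 10-1✓ 100-✓ 101-✓ 11-1✓ 111-✓
Round 2: --11 -0-0 -01- 1--1 1-1- 10--
PIs = {--11, -0-0, -01-, 0-00, 1--1, 1-1-, 10--}
Coverage chart:
  m0: -0-0,0-00
  m2: -0-0,-01-
  m3: --11,-01-
  m4: 0-00 ←essential
  m7: --11 ←essential
  m9: 1--1,10--
  m11: --11,-01-,1--1,1-1-,10--
  m13: 1--1 ←essential
  m14: 1-1- ←essential
Essential: --11, 0-00, 1--1, 1-1-

4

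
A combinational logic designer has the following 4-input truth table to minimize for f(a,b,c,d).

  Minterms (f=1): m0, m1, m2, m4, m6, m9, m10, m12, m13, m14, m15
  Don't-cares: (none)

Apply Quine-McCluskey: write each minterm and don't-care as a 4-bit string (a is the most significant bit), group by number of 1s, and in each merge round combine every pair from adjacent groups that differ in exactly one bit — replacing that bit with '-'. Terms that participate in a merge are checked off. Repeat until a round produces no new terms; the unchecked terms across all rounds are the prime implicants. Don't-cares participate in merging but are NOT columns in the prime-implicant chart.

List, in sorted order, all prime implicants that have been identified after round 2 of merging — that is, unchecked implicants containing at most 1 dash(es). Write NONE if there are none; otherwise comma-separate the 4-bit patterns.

size-2^0 implicants → 0000(✓)  0001(✓)  0010(✓)  0100(✓)  0110(✓)  1001(✓)  1010(✓)  1100(✓)  1101(✓)  1110(✓)  1111(✓)
size-2^1 implicants → -001  -010(✓)  -100(✓)  -110(✓)  0-00(✓)  0-10(✓)  00-0(✓)  000-  01-0(✓)  1-01  1-10(✓)  11-0(✓)  11-1(✓)  110-(✓)  111-(✓)
size-2^2 implicants → --10  -1-0  0--0  11--
Unchecked terms (primes): --10, -001, -1-0, 0--0, 000-, 1-01, 11--

-001, 000-, 1-01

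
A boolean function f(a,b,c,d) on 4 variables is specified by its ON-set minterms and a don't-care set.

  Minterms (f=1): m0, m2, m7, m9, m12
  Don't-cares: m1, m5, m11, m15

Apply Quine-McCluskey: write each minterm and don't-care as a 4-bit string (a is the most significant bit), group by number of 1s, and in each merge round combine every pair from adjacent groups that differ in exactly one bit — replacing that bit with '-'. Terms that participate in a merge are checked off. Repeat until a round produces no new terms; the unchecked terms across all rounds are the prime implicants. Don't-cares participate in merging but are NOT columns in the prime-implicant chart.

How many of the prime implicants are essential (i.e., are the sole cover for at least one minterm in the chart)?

Round 0: 0000✓ 0001✓ 0010✓ 0101✓ 0111✓ 1001✓ 1011✓ 1100 1111✓
Round 1: -001 -111 0-01 00-0 000- 01-1 1-11 10-1
PIs = {-001, -111, 0-01, 00-0, 000-, 01-1, 1-11, 10-1, 1100}
Coverage chart:
  m0: 00-0,000-
  m2: 00-0 ←essential
  m7: -111,01-1
  m9: -001,10-1
  m12: 1100 ←essential
Essential: 00-0, 1100

2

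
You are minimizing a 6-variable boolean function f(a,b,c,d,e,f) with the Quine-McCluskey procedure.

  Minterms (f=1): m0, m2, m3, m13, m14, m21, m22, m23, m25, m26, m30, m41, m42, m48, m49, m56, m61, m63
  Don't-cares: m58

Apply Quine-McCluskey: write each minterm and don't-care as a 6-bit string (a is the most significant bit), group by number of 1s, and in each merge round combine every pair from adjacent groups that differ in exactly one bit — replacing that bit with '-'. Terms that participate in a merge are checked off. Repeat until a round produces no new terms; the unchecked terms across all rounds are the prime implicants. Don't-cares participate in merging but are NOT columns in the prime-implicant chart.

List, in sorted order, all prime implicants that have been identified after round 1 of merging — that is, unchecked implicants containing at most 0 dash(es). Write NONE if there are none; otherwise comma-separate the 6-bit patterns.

001101, 011001, 101001

[col 0] 000000*, 000010*, 000011*, 001101, 001110*, 010101*, 010110*, 010111*, 011001, 011010*, 011110*, 101001, 101010*, 110000*, 110001*, 111000*, 111010*, 111101*, 111111*
[col 1] -11010, 0-1110, 0000-0, 00001-, 01-110, 0101-1, 01011-, 011-10, 1-1010, 11-000, 11000-, 1110-0, 1111-1
Prime implicants: -11010, 0-1110, 0000-0, 00001-, 001101, 01-110, 0101-1, 01011-, 011-10, 011001, 1-1010, 101001, 11-000, 11000-, 1110-0, 1111-1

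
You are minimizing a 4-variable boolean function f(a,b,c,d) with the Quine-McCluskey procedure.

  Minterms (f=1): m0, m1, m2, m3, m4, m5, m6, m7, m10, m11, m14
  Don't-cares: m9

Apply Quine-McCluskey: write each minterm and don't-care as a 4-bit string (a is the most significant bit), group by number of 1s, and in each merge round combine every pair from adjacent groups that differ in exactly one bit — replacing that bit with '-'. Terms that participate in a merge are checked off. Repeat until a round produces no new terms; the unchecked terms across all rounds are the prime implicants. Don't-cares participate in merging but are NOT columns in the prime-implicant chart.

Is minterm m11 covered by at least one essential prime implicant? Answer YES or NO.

Round 0: 0000✓ 0001✓ 0010✓ 0011✓ 0100✓ 0101✓ 0110✓ 0111✓ 1001✓ 1010✓ 1011✓ 1110✓
Round 1: -001✓ -010✓ -011✓ -110✓ 0-00✓ 0-01✓ 0-10✓ 0-11✓ 00-0✓ 00-1✓ 000-✓ 001-✓ 01-0✓ 01-1✓ 010-✓ 011-✓ 1-10✓ 10-1✓ 101-✓
Round 2: --10 -0-1 -01- 0--0✓ 0--1✓ 0-0-✓ 0-1-✓ 00--✓ 01--✓
Round 3: 0---
PIs = {--10, -0-1, -01-, 0---}
Coverage chart:
  m0: 0--- ←essential
  m1: -0-1,0---
  m2: --10,-01-,0---
  m3: -0-1,-01-,0---
  m4: 0--- ←essential
  m5: 0--- ←essential
  m6: --10,0---
  m7: 0--- ←essential
  m10: --10,-01-
  m11: -0-1,-01-
  m14: --10 ←essential
Essential: --10, 0---

NO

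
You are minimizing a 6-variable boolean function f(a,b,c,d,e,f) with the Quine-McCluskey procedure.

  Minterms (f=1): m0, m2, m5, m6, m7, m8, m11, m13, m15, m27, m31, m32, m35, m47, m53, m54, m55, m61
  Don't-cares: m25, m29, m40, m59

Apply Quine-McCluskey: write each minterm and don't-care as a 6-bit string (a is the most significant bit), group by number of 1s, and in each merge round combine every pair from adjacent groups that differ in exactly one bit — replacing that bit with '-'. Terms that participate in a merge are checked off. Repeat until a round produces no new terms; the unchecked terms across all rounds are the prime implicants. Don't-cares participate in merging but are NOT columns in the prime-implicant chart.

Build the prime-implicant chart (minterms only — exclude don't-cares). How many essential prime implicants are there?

6

[col 0] 000000*, 000010*, 000101*, 000110*, 000111*, 001000*, 001011*, 001101*, 001111*, 011001*, 011011*, 011101*, 011111*, 100000*, 100011, 101000*, 101111*, 110101*, 110110*, 110111*, 111011*, 111101*
[col 1] -00000*, -01000*, -01111, -11011, -11101, 0-1011*, 0-1101*, 0-1111*, 00-000*, 00-101*, 00-111*, 000-10, 0000-0, 0001-1*, 00011-, 001-11*, 0011-1*, 011-01*, 011-11*, 0110-1*, 0111-1*, 10-000*, 11-101, 1101-1, 11011-
[col 2] -0-000, 0-1-11, 0-11-1, 00-1-1, 011--1
Prime implicants: -0-000, -01111, -11011, -11101, 0-1-11, 0-11-1, 00-1-1, 000-10, 0000-0, 00011-, 011--1, 100011, 11-101, 1101-1, 11011-
PI chart (minterm → PIs covering it):
  0 | -0-000,0000-0
  2 | 000-10,0000-0
  5 | 00-1-1  (sole → essential)
  6 | 000-10,00011-
  7 | 00-1-1,00011-
  8 | -0-000  (sole → essential)
  11 | 0-1-11  (sole → essential)
  13 | 0-11-1,00-1-1
  15 | -01111,0-1-11,0-11-1,00-1-1
  27 | -11011,0-1-11,011--1
  31 | 0-1-11,0-11-1,011--1
  32 | -0-000  (sole → essential)
  35 | 100011  (sole → essential)
  47 | -01111  (sole → essential)
  53 | 11-101,1101-1
  54 | 11011-  (sole → essential)
  55 | 1101-1,11011-
  61 | -11101,11-101
Essential prime implicants: -0-000, -01111, 0-1-11, 00-1-1, 100011, 11011-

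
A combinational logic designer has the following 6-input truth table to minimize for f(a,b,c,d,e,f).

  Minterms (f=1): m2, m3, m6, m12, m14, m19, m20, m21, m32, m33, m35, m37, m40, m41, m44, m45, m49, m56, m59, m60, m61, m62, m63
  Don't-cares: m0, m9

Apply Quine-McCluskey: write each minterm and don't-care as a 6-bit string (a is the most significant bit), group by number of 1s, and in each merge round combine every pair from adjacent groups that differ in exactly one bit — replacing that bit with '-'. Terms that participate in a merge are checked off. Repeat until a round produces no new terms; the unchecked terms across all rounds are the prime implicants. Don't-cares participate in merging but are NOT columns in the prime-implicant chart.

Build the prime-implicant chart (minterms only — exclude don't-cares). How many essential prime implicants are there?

Round 0: 000000✓ 000010✓ 000011✓ 000110✓ 001001✓ 001100✓ 001110✓ 010011✓ 010100✓ 010101✓ 100000✓ 100001✓ 100011✓ 100101✓ 101000✓ 101001✓ 101100✓ 101101✓ 110001✓ 111000✓ 111011✓ 111100✓ 111101✓ 111110✓ 111111✓
Round 1: -00000 -00011 -01001 -01100 0-0011 00-110 000-10 0000-0 00001- 0011-0 01010- 1-0001 1-1000✓ 1-1100✓ 1-1101✓ 10-000✓ 10-001✓ 10-101✓ 100-01✓ 1000-1 10000-✓ 101-00✓ 101-01✓ 10100-✓ 10110-✓ 111-00✓ 111-11 1111-0✓ 1111-1✓ 11110-✓ 11111-✓
Round 2: 1-1-00 1-110- 10--01 10-00- 101-0- 1111--
PIs = {-00000, -00011, -01001, -01100, 0-0011, 00-110, 000-10, 0000-0, 00001-, 0011-0, 01010-, 1-0001, 1-1-00, 1-110-, 10--01, 10-00-, 1000-1, 101-0-, 111-11, 1111--}
Coverage chart:
  m2: 000-10,0000-0,00001-
  m3: -00011,0-0011,00001-
  m6: 00-110,000-10
  m12: -01100,0011-0
  m14: 00-110,0011-0
  m19: 0-0011 ←essential
  m20: 01010- ←essential
  m21: 01010- ←essential
  m32: -00000,10-00-
  m33: 1-0001,10--01,10-00-,1000-1
  m35: -00011,1000-1
  m37: 10--01 ←essential
  m40: 1-1-00,10-00-,101-0-
  m41: -01001,10--01,10-00-,101-0-
  m44: -01100,1-1-00,1-110-,101-0-
  m45: 1-110-,10--01,101-0-
  m49: 1-0001 ←essential
  m56: 1-1-00 ←essential
  m59: 111-11 ←essential
  m60: 1-1-00,1-110-,1111--
  m61: 1-110-,1111--
  m62: 1111-- ←essential
  m63: 111-11,1111--
Essential: 0-0011, 01010-, 1-0001, 1-1-00, 10--01, 111-11, 1111--

7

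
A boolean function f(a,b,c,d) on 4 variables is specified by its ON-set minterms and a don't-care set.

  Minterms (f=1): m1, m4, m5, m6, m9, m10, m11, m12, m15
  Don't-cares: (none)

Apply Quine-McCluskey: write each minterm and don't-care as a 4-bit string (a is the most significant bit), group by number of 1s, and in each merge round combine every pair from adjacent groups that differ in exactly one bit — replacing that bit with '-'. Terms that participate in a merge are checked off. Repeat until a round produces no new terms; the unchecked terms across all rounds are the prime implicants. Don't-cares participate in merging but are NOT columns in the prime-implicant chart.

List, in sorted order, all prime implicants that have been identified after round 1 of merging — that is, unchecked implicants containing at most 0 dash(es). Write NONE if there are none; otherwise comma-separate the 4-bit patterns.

NONE

size-2^0 implicants → 0001(✓)  0100(✓)  0101(✓)  0110(✓)  1001(✓)  1010(✓)  1011(✓)  1100(✓)  1111(✓)
size-2^1 implicants → -001  -100  0-01  01-0  010-  1-11  10-1  101-
Unchecked terms (primes): -001, -100, 0-01, 01-0, 010-, 1-11, 10-1, 101-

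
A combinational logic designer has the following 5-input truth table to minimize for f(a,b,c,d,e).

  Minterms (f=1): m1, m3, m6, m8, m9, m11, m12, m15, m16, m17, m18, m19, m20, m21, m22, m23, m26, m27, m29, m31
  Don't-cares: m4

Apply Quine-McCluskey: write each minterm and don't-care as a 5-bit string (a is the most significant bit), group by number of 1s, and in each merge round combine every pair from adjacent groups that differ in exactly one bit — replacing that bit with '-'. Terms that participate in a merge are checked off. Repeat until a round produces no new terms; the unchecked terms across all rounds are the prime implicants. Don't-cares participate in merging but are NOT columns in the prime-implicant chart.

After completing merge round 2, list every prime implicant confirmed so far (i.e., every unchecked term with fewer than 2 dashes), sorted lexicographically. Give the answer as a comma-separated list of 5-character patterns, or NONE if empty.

Round 0: 00001✓ 00011✓ 00100✓ 00110✓ 01000✓ 01001✓ 01011✓ 01100✓ 01111✓ 10000✓ 10001✓ 10010✓ 10011✓ 10100✓ 10101✓ 10110✓ 10111✓ 11010✓ 11011✓ 11101✓ 11111✓
Round 1: -0001✓ -0011✓ -0100✓ -0110✓ -1011✓ -1111✓ 0-001✓ 0-011✓ 0-100 000-1✓ 001-0✓ 01-00 01-11✓ 010-1✓ 0100- 1-010✓ 1-011✓ 1-101✓ 1-111✓ 10-00✓ 10-01✓ 10-10✓ 10-11✓ 100-0✓ 100-1✓ 1000-✓ 1001-✓ 101-0✓ 101-1✓ 1010-✓ 1011-✓ 11-11✓ 1101-✓ 111-1✓
Round 2: --011 -00-1 -01-0 -1-11 0-0-1 1--11 1-01- 1-1-1 10--0✓ 10--1✓ 10-0-✓ 10-1-✓ 100--✓ 101--✓
Round 3: 10---
PIs = {--011, -00-1, -01-0, -1-11, 0-0-1, 0-100, 01-00, 0100-, 1--11, 1-01-, 1-1-1, 10---}

0-100, 01-00, 0100-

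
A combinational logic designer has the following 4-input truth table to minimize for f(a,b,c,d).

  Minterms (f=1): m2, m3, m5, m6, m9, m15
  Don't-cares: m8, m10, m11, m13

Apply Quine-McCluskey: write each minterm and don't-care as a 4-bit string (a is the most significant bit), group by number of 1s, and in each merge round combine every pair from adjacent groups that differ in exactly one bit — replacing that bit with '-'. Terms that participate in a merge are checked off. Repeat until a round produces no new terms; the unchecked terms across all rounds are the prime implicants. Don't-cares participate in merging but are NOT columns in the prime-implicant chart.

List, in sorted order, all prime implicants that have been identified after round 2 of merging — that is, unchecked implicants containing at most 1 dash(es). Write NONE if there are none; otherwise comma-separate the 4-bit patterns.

Round 0: 0010✓ 0011✓ 0101✓ 0110✓ 1000✓ 1001✓ 1010✓ 1011✓ 1101✓ 1111✓
Round 1: -010✓ -011✓ -101 0-10 001-✓ 1-01✓ 1-11✓ 10-0✓ 10-1✓ 100-✓ 101-✓ 11-1✓
Round 2: -01- 1--1 10--
PIs = {-01-, -101, 0-10, 1--1, 10--}

-101, 0-10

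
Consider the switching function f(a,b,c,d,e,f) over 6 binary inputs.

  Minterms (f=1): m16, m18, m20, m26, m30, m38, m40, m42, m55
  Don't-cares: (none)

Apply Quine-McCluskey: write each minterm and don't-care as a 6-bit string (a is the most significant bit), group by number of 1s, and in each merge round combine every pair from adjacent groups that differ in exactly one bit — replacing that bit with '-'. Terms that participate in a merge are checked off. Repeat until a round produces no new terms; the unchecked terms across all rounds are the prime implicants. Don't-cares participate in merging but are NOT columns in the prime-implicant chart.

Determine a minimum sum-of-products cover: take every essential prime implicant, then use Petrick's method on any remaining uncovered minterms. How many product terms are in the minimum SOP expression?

[col 0] 010000*, 010010*, 010100*, 011010*, 011110*, 100110, 101000*, 101010*, 110111
[col 1] 01-010, 010-00, 0100-0, 011-10, 1010-0
Prime implicants: 01-010, 010-00, 0100-0, 011-10, 100110, 1010-0, 110111
PI chart (minterm → PIs covering it):
  16 | 010-00,0100-0
  18 | 01-010,0100-0
  20 | 010-00  (sole → essential)
  26 | 01-010,011-10
  30 | 011-10  (sole → essential)
  38 | 100110  (sole → essential)
  40 | 1010-0  (sole → essential)
  42 | 1010-0  (sole → essential)
  55 | 110111  (sole → essential)
Essential prime implicants: 010-00, 011-10, 100110, 1010-0, 110111
Petrick residual → 01-010
Minimum SOP uses 6 PIs: a'bd'ef' + a'bc'e'f' + a'bcef' + ab'c'def' + ab'cd'f' + abc'def

6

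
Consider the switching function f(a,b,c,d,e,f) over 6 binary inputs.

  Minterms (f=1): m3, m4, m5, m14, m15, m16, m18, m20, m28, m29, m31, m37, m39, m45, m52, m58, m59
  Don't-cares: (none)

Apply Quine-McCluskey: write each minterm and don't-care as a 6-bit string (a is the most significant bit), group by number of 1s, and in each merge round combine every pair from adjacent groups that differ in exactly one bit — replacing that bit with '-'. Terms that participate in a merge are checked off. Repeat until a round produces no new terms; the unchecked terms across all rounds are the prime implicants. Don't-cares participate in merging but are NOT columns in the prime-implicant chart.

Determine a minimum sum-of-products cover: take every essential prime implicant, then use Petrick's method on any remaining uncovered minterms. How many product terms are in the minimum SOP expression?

10

[col 0] 000011, 000100*, 000101*, 001110*, 001111*, 010000*, 010010*, 010100*, 011100*, 011101*, 011111*, 100101*, 100111*, 101101*, 110100*, 111010*, 111011*
[col 1] -00101, -10100, 0-0100, 0-1111, 00010-, 00111-, 01-100, 010-00, 0100-0, 0111-1, 01110-, 10-101, 1001-1, 11101-
Prime implicants: -00101, -10100, 0-0100, 0-1111, 000011, 00010-, 00111-, 01-100, 010-00, 0100-0, 0111-1, 01110-, 10-101, 1001-1, 11101-
PI chart (minterm → PIs covering it):
  3 | 000011  (sole → essential)
  4 | 0-0100,00010-
  5 | -00101,00010-
  14 | 00111-  (sole → essential)
  15 | 0-1111,00111-
  16 | 010-00,0100-0
  18 | 0100-0  (sole → essential)
  20 | -10100,0-0100,01-100,010-00
  28 | 01-100,01110-
  29 | 0111-1,01110-
  31 | 0-1111,0111-1
  37 | -00101,10-101,1001-1
  39 | 1001-1  (sole → essential)
  45 | 10-101  (sole → essential)
  52 | -10100  (sole → essential)
  58 | 11101-  (sole → essential)
  59 | 11101-  (sole → essential)
Essential prime implicants: -10100, 000011, 00111-, 0100-0, 10-101, 1001-1, 11101-
Petrick residual → 0-1111, 00010-, 01110-
Minimum SOP uses 10 PIs: bc'de'f' + a'cdef + a'b'c'd'ef + a'b'c'de' + a'b'cde + a'bc'd'f' + a'bcde' + ab'de'f + ab'c'df + abcd'e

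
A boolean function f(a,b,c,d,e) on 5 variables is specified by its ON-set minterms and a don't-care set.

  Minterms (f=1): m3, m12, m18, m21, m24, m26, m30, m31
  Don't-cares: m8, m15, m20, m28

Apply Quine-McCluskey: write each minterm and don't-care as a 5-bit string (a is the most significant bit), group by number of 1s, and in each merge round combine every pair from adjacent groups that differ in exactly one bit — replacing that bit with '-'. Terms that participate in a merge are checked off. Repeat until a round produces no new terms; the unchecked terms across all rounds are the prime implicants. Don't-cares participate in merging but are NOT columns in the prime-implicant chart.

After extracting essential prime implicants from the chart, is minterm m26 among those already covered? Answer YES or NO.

Round 0: 00011 01000✓ 01100✓ 01111✓ 10010✓ 10100✓ 10101✓ 11000✓ 11010✓ 11100✓ 11110✓ 11111✓
Round 1: -1000✓ -1100✓ -1111 01-00✓ 1-010 1-100 1010- 11-00✓ 11-10✓ 110-0✓ 111-0✓ 1111-
Round 2: -1-00 11--0
PIs = {-1-00, -1111, 00011, 1-010, 1-100, 1010-, 11--0, 1111-}
Coverage chart:
  m3: 00011 ←essential
  m12: -1-00 ←essential
  m18: 1-010 ←essential
  m21: 1010- ←essential
  m24: -1-00,11--0
  m26: 1-010,11--0
  m30: 11--0,1111-
  m31: -1111,1111-
Essential: -1-00, 00011, 1-010, 1010-

YES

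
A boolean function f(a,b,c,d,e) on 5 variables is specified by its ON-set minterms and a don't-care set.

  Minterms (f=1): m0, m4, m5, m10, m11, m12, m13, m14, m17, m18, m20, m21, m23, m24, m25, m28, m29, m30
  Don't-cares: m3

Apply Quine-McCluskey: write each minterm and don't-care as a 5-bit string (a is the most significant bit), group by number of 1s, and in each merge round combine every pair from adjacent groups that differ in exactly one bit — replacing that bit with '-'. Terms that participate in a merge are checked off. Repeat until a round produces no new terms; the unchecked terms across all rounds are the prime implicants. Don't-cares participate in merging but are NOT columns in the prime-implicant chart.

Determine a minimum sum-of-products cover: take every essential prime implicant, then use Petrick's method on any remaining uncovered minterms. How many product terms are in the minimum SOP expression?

[col 0] 00000*, 00011*, 00100*, 00101*, 01010*, 01011*, 01100*, 01101*, 01110*, 10001*, 10010, 10100*, 10101*, 10111*, 11000*, 11001*, 11100*, 11101*, 11110*
[col 1] -0100*, -0101*, -1100*, -1101*, -1110*, 0-011, 0-100*, 0-101*, 00-00, 0010-*, 01-10, 0101-, 011-0*, 0110-*, 1-001*, 1-100*, 1-101*, 10-01*, 101-1, 1010-*, 11-00*, 11-01*, 1100-*, 111-0*, 1110-*
[col 2] --100*, --101*, -010-*, -11-0, -110-*, 0-10-*, 1--01, 1-10-*, 11-0-
[col 3] --10-
Prime implicants: --10-, -11-0, 0-011, 00-00, 01-10, 0101-, 1--01, 10010, 101-1, 11-0-
PI chart (minterm → PIs covering it):
  0 | 00-00  (sole → essential)
  4 | --10-,00-00
  5 | --10-  (sole → essential)
  10 | 01-10,0101-
  11 | 0-011,0101-
  12 | --10-,-11-0
  13 | --10-  (sole → essential)
  14 | -11-0,01-10
  17 | 1--01  (sole → essential)
  18 | 10010  (sole → essential)
  20 | --10-  (sole → essential)
  21 | --10-,1--01,101-1
  23 | 101-1  (sole → essential)
  24 | 11-0-  (sole → essential)
  25 | 1--01,11-0-
  28 | --10-,-11-0,11-0-
  29 | --10-,1--01,11-0-
  30 | -11-0  (sole → essential)
Essential prime implicants: --10-, -11-0, 00-00, 1--01, 10010, 101-1, 11-0-
Petrick residual → 0101-
Minimum SOP uses 8 PIs: cd' + bce' + a'b'd'e' + a'bc'd + ad'e + ab'c'de' + ab'ce + abd'

8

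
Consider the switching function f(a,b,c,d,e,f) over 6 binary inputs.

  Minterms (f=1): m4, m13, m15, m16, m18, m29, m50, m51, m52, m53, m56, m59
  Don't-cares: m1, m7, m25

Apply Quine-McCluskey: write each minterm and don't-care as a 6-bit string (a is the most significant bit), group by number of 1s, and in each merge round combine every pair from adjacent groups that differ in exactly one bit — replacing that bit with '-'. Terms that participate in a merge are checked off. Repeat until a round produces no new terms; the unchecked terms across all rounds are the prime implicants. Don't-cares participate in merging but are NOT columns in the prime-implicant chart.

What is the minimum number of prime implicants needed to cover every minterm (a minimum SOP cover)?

size-2^0 implicants → 000001  000100  000111(✓)  001101(✓)  001111(✓)  010000(✓)  010010(✓)  011001(✓)  011101(✓)  110010(✓)  110011(✓)  110100(✓)  110101(✓)  111000  111011(✓)
size-2^1 implicants → -10010  0-1101  00-111  0011-1  0100-0  011-01  11-011  11001-  11010-
Unchecked terms (primes): -10010, 0-1101, 00-111, 000001, 000100, 0011-1, 0100-0, 011-01, 11-011, 11001-, 11010-, 111000
Minterm coverage:
  m4 ⊆ 000100 [E]
  m13 ⊆ 0-1101,0011-1
  m15 ⊆ 00-111,0011-1
  m16 ⊆ 0100-0 [E]
  m18 ⊆ -10010,0100-0
  m29 ⊆ 0-1101,011-01
  m50 ⊆ -10010,11001-
  m51 ⊆ 11-011,11001-
  m52 ⊆ 11010- [E]
  m53 ⊆ 11010- [E]
  m56 ⊆ 111000 [E]
  m59 ⊆ 11-011 [E]
E = {000100, 0100-0, 11-011, 11010-, 111000}
Petrick residual → -10010, 0-1101, 00-111
Cover = bc'd'ef' + a'cde'f + a'b'def + a'b'c'de'f' + a'bc'd'f' + abd'ef + abc'de' + abcd'e'f'  |cover|=8

8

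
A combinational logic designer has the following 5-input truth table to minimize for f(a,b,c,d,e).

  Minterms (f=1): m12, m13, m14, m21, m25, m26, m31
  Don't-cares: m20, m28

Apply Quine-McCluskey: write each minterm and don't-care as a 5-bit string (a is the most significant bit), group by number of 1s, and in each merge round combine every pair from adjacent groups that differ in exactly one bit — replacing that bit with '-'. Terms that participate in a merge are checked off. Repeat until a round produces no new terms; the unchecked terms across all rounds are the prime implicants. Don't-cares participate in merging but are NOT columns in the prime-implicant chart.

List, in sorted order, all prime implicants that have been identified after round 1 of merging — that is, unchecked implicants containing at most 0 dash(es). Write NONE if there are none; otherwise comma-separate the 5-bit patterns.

Round 0: 01100✓ 01101✓ 01110✓ 10100✓ 10101✓ 11001 11010 11100✓ 11111
Round 1: -1100 011-0 0110- 1-100 1010-
PIs = {-1100, 011-0, 0110-, 1-100, 1010-, 11001, 11010, 11111}

11001, 11010, 11111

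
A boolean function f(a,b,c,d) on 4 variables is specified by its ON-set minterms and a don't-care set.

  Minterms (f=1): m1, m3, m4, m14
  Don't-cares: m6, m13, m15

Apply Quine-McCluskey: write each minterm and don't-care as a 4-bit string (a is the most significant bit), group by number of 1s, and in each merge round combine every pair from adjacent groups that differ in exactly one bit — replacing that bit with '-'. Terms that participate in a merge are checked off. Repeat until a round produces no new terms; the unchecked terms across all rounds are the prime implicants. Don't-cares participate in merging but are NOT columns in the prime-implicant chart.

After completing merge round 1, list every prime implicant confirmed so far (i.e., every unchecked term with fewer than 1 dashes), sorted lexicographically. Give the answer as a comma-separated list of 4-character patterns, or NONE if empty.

Round 0: 0001✓ 0011✓ 0100✓ 0110✓ 1101✓ 1110✓ 1111✓
Round 1: -110 00-1 01-0 11-1 111-
PIs = {-110, 00-1, 01-0, 11-1, 111-}

NONE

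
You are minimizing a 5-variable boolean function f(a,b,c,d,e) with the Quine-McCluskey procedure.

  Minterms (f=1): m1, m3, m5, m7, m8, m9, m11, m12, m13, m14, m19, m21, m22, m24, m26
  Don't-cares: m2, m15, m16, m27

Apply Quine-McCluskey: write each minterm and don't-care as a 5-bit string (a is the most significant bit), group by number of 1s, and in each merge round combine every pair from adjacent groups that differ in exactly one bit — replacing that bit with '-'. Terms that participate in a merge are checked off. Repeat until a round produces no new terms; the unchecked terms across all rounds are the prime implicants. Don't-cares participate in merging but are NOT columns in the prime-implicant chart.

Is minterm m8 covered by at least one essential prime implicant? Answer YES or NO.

NO

size-2^0 implicants → 00001(✓)  00010(✓)  00011(✓)  00101(✓)  00111(✓)  01000(✓)  01001(✓)  01011(✓)  01100(✓)  01101(✓)  01110(✓)  01111(✓)  10000(✓)  10011(✓)  10101(✓)  10110  11000(✓)  11010(✓)  11011(✓)
size-2^1 implicants → -0011(✓)  -0101  -1000  -1011(✓)  0-001(✓)  0-011(✓)  0-101(✓)  0-111(✓)  00-01(✓)  00-11(✓)  000-1(✓)  0001-  001-1(✓)  01-00(✓)  01-01(✓)  01-11(✓)  010-1(✓)  0100-(✓)  011-0(✓)  011-1(✓)  0110-(✓)  0111-(✓)  1-000  1-011(✓)  110-0  1101-
size-2^2 implicants → --011  0--01(✓)  0--11(✓)  0-0-1(✓)  0-1-1(✓)  00--1(✓)  01--1(✓)  01-0-  011--
size-2^3 implicants → 0---1
Unchecked terms (primes): --011, -0101, -1000, 0---1, 0001-, 01-0-, 011--, 1-000, 10110, 110-0, 1101-
Minterm coverage:
  m1 ⊆ 0---1 [E]
  m3 ⊆ --011,0---1,0001-
  m5 ⊆ -0101,0---1
  m7 ⊆ 0---1 [E]
  m8 ⊆ -1000,01-0-
  m9 ⊆ 0---1,01-0-
  m11 ⊆ --011,0---1
  m12 ⊆ 01-0-,011--
  m13 ⊆ 0---1,01-0-,011--
  m14 ⊆ 011-- [E]
  m19 ⊆ --011 [E]
  m21 ⊆ -0101 [E]
  m22 ⊆ 10110 [E]
  m24 ⊆ -1000,1-000,110-0
  m26 ⊆ 110-0,1101-
E = {--011, -0101, 0---1, 011--, 10110}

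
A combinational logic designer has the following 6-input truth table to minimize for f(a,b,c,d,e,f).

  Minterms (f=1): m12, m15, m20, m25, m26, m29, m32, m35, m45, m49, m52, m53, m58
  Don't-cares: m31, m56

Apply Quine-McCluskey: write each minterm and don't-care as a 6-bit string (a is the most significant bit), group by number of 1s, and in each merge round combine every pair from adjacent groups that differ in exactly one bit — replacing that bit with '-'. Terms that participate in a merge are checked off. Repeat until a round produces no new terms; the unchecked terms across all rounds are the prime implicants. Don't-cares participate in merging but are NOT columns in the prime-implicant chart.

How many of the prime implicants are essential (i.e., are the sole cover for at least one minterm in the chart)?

9

[col 0] 001100, 001111*, 010100*, 011001*, 011010*, 011101*, 011111*, 100000, 100011, 101101, 110001*, 110100*, 110101*, 111000*, 111010*
[col 1] -10100, -11010, 0-1111, 011-01, 0111-1, 110-01, 11010-, 1110-0
Prime implicants: -10100, -11010, 0-1111, 001100, 011-01, 0111-1, 100000, 100011, 101101, 110-01, 11010-, 1110-0
PI chart (minterm → PIs covering it):
  12 | 001100  (sole → essential)
  15 | 0-1111  (sole → essential)
  20 | -10100  (sole → essential)
  25 | 011-01  (sole → essential)
  26 | -11010  (sole → essential)
  29 | 011-01,0111-1
  32 | 100000  (sole → essential)
  35 | 100011  (sole → essential)
  45 | 101101  (sole → essential)
  49 | 110-01  (sole → essential)
  52 | -10100,11010-
  53 | 110-01,11010-
  58 | -11010,1110-0
Essential prime implicants: -10100, -11010, 0-1111, 001100, 011-01, 100000, 100011, 101101, 110-01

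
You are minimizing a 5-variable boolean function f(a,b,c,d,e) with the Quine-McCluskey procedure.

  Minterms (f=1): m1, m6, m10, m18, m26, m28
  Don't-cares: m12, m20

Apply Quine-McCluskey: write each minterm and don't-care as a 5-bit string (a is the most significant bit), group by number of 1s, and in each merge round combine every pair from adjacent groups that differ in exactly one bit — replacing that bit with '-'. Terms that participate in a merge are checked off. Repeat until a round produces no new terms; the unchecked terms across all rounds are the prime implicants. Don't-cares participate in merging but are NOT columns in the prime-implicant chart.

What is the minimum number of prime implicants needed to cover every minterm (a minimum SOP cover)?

5

size-2^0 implicants → 00001  00110  01010(✓)  01100(✓)  10010(✓)  10100(✓)  11010(✓)  11100(✓)
size-2^1 implicants → -1010  -1100  1-010  1-100
Unchecked terms (primes): -1010, -1100, 00001, 00110, 1-010, 1-100
Minterm coverage:
  m1 ⊆ 00001 [E]
  m6 ⊆ 00110 [E]
  m10 ⊆ -1010 [E]
  m18 ⊆ 1-010 [E]
  m26 ⊆ -1010,1-010
  m28 ⊆ -1100,1-100
E = {-1010, 00001, 00110, 1-010}
Petrick residual → -1100
Cover = bc'de' + bcd'e' + a'b'c'd'e + a'b'cde' + ac'de'  |cover|=5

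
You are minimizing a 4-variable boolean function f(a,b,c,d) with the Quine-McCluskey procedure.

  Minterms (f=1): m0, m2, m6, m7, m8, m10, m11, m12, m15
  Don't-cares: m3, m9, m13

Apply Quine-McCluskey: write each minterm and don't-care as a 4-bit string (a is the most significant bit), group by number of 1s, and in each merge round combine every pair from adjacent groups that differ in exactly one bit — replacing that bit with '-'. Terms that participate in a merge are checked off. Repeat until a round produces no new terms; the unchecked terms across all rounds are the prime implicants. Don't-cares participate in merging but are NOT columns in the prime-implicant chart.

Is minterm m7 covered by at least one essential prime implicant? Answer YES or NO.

size-2^0 implicants → 0000(✓)  0010(✓)  0011(✓)  0110(✓)  0111(✓)  1000(✓)  1001(✓)  1010(✓)  1011(✓)  1100(✓)  1101(✓)  1111(✓)
size-2^1 implicants → -000(✓)  -010(✓)  -011(✓)  -111(✓)  0-10(✓)  0-11(✓)  00-0(✓)  001-(✓)  011-(✓)  1-00(✓)  1-01(✓)  1-11(✓)  10-0(✓)  10-1(✓)  100-(✓)  101-(✓)  11-1(✓)  110-(✓)
size-2^2 implicants → --11  -0-0  -01-  0-1-  1--1  1-0-  10--
Unchecked terms (primes): --11, -0-0, -01-, 0-1-, 1--1, 1-0-, 10--
Minterm coverage:
  m0 ⊆ -0-0 [E]
  m2 ⊆ -0-0,-01-,0-1-
  m6 ⊆ 0-1- [E]
  m7 ⊆ --11,0-1-
  m8 ⊆ -0-0,1-0-,10--
  m10 ⊆ -0-0,-01-,10--
  m11 ⊆ --11,-01-,1--1,10--
  m12 ⊆ 1-0- [E]
  m15 ⊆ --11,1--1
E = {-0-0, 0-1-, 1-0-}

YES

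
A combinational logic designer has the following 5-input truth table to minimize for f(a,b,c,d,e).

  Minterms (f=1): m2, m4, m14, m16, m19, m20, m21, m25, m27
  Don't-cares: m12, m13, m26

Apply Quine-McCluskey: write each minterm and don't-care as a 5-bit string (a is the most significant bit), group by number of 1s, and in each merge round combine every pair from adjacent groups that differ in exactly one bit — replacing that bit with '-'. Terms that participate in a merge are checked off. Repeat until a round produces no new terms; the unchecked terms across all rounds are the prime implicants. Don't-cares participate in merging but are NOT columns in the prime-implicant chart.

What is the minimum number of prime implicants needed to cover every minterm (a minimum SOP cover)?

7

[col 0] 00010, 00100*, 01100*, 01101*, 01110*, 10000*, 10011*, 10100*, 10101*, 11001*, 11010*, 11011*
[col 1] -0100, 0-100, 011-0, 0110-, 1-011, 10-00, 1010-, 110-1, 1101-
Prime implicants: -0100, 0-100, 00010, 011-0, 0110-, 1-011, 10-00, 1010-, 110-1, 1101-
PI chart (minterm → PIs covering it):
  2 | 00010  (sole → essential)
  4 | -0100,0-100
  14 | 011-0  (sole → essential)
  16 | 10-00  (sole → essential)
  19 | 1-011  (sole → essential)
  20 | -0100,10-00,1010-
  21 | 1010-  (sole → essential)
  25 | 110-1  (sole → essential)
  27 | 1-011,110-1,1101-
Essential prime implicants: 00010, 011-0, 1-011, 10-00, 1010-, 110-1
Petrick residual → -0100
Minimum SOP uses 7 PIs: b'cd'e' + a'b'c'de' + a'bce' + ac'de + ab'd'e' + ab'cd' + abc'e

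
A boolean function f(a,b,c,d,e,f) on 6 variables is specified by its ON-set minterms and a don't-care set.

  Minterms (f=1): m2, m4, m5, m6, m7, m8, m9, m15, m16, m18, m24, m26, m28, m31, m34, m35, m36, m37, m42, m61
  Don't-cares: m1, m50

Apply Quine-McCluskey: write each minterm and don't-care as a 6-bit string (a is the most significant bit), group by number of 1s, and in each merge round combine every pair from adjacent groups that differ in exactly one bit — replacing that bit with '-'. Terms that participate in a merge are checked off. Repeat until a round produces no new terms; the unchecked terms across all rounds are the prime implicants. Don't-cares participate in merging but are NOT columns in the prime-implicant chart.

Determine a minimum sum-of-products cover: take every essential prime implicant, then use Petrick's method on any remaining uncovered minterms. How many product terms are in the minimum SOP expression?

[col 0] 000001*, 000010*, 000100*, 000101*, 000110*, 000111*, 001000*, 001001*, 001111*, 010000*, 010010*, 011000*, 011010*, 011100*, 011111*, 100010*, 100011*, 100100*, 100101*, 101010*, 110010*, 111101
[col 1] -00010*, -00100*, -00101*, -10010*, 0-0010*, 0-1000, 0-1111, 00-001, 00-111, 000-01, 000-10, 0001-0*, 0001-1*, 00010-*, 00011-*, 00100-, 01-000*, 01-010*, 0100-0*, 011-00, 0110-0*, 1-0010*, 10-010, 10001-, 10010-*
[col 2] --0010, -0010-, 0001--, 01-0-0
Prime implicants: --0010, -0010-, 0-1000, 0-1111, 00-001, 00-111, 000-01, 000-10, 0001--, 00100-, 01-0-0, 011-00, 10-010, 10001-, 111101
PI chart (minterm → PIs covering it):
  2 | --0010,000-10
  4 | -0010-,0001--
  5 | -0010-,000-01,0001--
  6 | 000-10,0001--
  7 | 00-111,0001--
  8 | 0-1000,00100-
  9 | 00-001,00100-
  15 | 0-1111,00-111
  16 | 01-0-0  (sole → essential)
  18 | --0010,01-0-0
  24 | 0-1000,01-0-0,011-00
  26 | 01-0-0  (sole → essential)
  28 | 011-00  (sole → essential)
  31 | 0-1111  (sole → essential)
  34 | --0010,10-010,10001-
  35 | 10001-  (sole → essential)
  36 | -0010-  (sole → essential)
  37 | -0010-  (sole → essential)
  42 | 10-010  (sole → essential)
  61 | 111101  (sole → essential)
Essential prime implicants: -0010-, 0-1111, 01-0-0, 011-00, 10-010, 10001-, 111101
Petrick residual → --0010, 0001--, 00100-
Minimum SOP uses 10 PIs: c'd'ef' + b'c'de' + a'cdef + a'b'c'd + a'b'cd'e' + a'bd'f' + a'bce'f' + ab'd'ef' + ab'c'd'e + abcde'f

10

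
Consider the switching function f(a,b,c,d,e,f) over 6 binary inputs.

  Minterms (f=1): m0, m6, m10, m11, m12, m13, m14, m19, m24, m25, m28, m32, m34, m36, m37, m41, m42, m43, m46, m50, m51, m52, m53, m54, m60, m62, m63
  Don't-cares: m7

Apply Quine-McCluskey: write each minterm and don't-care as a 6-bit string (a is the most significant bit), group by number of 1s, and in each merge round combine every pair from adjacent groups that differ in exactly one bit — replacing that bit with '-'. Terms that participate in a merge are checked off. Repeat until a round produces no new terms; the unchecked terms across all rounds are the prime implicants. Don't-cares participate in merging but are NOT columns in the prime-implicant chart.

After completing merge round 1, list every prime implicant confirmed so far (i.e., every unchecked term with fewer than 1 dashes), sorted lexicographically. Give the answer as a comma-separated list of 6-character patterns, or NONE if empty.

NONE

Round 0: 000000✓ 000110✓ 000111✓ 001010✓ 001011✓ 001100✓ 001101✓ 001110✓ 010011✓ 011000✓ 011001✓ 011100✓ 100000✓ 100010✓ 100100✓ 100101✓ 101001✓ 101010✓ 101011✓ 101110✓ 110010✓ 110011✓ 110100✓ 110101✓ 110110✓ 111100✓ 111110✓ 111111✓
Round 1: -00000 -01010✓ -01011✓ -01110✓ -10011 -11100 0-1100 00-110 00011- 001-10✓ 00101-✓ 0011-0 00110- 011-00 01100- 1-0010 1-0100✓ 1-0101✓ 1-1110 10-010 100-00 1000-0 10010-✓ 101-10✓ 1010-1 10101-✓ 11-100✓ 11-110✓ 110-10 11001- 1101-0✓ 11010-✓ 1111-0✓ 11111-
Round 2: -01-10 -0101- 1-010- 11-1-0
PIs = {-00000, -01-10, -0101-, -10011, -11100, 0-1100, 00-110, 00011-, 0011-0, 00110-, 011-00, 01100-, 1-0010, 1-010-, 1-1110, 10-010, 100-00, 1000-0, 1010-1, 11-1-0, 110-10, 11001-, 11111-}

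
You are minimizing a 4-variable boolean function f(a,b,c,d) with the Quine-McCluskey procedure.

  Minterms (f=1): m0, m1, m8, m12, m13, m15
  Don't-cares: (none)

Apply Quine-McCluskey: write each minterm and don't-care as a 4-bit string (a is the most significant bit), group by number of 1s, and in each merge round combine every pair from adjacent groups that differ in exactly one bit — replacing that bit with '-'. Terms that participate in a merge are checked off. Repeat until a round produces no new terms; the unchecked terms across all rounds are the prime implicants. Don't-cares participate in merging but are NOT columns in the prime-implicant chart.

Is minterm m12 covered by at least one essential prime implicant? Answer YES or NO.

Round 0: 0000✓ 0001✓ 1000✓ 1100✓ 1101✓ 1111✓
Round 1: -000 000- 1-00 11-1 110-
PIs = {-000, 000-, 1-00, 11-1, 110-}
Coverage chart:
  m0: -000,000-
  m1: 000- ←essential
  m8: -000,1-00
  m12: 1-00,110-
  m13: 11-1,110-
  m15: 11-1 ←essential
Essential: 000-, 11-1

NO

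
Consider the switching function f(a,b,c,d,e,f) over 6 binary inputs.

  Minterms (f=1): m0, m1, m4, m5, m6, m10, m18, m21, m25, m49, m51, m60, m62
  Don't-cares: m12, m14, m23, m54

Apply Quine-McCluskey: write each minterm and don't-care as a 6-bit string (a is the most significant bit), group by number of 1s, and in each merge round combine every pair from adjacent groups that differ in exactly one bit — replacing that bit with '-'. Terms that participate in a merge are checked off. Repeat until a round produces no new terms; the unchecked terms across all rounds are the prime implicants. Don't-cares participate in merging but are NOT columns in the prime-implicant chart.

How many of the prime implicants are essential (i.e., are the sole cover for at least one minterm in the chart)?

7

[col 0] 000000*, 000001*, 000100*, 000101*, 000110*, 001010*, 001100*, 001110*, 010010, 010101*, 010111*, 011001, 110001*, 110011*, 110110*, 111100*, 111110*
[col 1] 0-0101, 00-100*, 00-110*, 000-00*, 000-01*, 00000-*, 0001-0*, 00010-*, 001-10, 0011-0*, 0101-1, 11-110, 1100-1, 1111-0
[col 2] 00-1-0, 000-0-
Prime implicants: 0-0101, 00-1-0, 000-0-, 001-10, 010010, 0101-1, 011001, 11-110, 1100-1, 1111-0
PI chart (minterm → PIs covering it):
  0 | 000-0-  (sole → essential)
  1 | 000-0-  (sole → essential)
  4 | 00-1-0,000-0-
  5 | 0-0101,000-0-
  6 | 00-1-0  (sole → essential)
  10 | 001-10  (sole → essential)
  18 | 010010  (sole → essential)
  21 | 0-0101,0101-1
  25 | 011001  (sole → essential)
  49 | 1100-1  (sole → essential)
  51 | 1100-1  (sole → essential)
  60 | 1111-0  (sole → essential)
  62 | 11-110,1111-0
Essential prime implicants: 00-1-0, 000-0-, 001-10, 010010, 011001, 1100-1, 1111-0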